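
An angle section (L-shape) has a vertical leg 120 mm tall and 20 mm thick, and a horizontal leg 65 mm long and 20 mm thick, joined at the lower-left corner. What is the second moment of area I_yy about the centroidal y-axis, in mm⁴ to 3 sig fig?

Split into non-overlapping primitives; take the origin at the lower-left of the bounding box.
Vertical leg: 20 × 120, A = 2 400 mm², x = 10 mm, Ī = 80 000 mm⁴.
Horizontal leg (remainder): 45 × 20, A = 900 mm², x = 42.5 mm, Ī = 151 875 mm⁴.
Centroid: x̄ = ΣA·x / ΣA = 18.864 mm.
Transfer each piece to the centroidal y-axis using Ī + A·d² with d = x − 18.864:
  vertical leg: d = -8.8636 mm → contributes +268 554 mm⁴
  horizontal leg (remainder): d = 23.636 mm → contributes +654 685 mm⁴
Total I = 923 239 mm⁴.

I_yy ≈ 9.23 × 10⁵ mm⁴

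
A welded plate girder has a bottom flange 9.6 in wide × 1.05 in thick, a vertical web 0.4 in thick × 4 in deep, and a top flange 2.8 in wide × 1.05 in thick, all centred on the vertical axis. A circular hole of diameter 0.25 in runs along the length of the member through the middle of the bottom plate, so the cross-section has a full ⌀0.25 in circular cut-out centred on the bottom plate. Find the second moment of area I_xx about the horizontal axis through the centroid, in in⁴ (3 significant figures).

Break the section into simple shapes (no overlaps), measuring from the bottom-left corner of the bounding box.
Bottom plate: 9.6 × 1.05, A = 10.08 in², y = 0.525 in, Ī = 0.9261 in⁴.
Web plate: 0.4 × 4, A = 1.6 in², y = 3.05 in, Ī = 2.1333 in⁴.
Top plate: 2.8 × 1.05, A = 2.94 in², y = 5.575 in, Ī = 0.27011 in⁴.
Hole (subtracted): ⌀0.25, A = 0.049087 in², y = 0.525 in, Ī = 0.00019175 in⁴.
Centroid: ȳ = ΣA·y / ΣA = 1.8212 in.
Transfer each piece to the horizontal axis through the centroid using Ī + A·d² with d = y − 1.8212:
  bottom plate: d = -1.2962 in → contributes +17.862 in⁴
  web plate: d = 1.2288 in → contributes +4.5492 in⁴
  top plate: d = 3.7538 in → contributes +41.697 in⁴
  hole: d = -1.2962 in → contributes −0.082667 in⁴
Total I = 64.026 in⁴.

I_xx ≈ 64.0 in⁴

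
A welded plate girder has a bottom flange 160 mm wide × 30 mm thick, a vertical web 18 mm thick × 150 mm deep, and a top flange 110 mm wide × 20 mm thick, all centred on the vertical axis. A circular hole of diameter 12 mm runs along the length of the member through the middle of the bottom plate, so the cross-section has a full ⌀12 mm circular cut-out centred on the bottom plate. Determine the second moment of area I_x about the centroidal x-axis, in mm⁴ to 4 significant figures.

I_x ≈ 5.360 × 10⁷ mm⁴

Decompose the section into non-overlapping parts with the origin at the bottom-left of its bounding rectangle.
Bottom plate: 160 × 30, A = 4 800 mm², y = 15 mm, Ī = 360 000 mm⁴.
Web plate: 18 × 150, A = 2 700 mm², y = 105 mm, Ī = 5 062 500 mm⁴.
Top plate: 110 × 20, A = 2 200 mm², y = 190 mm, Ī = 73333.3 mm⁴.
Hole (subtracted): ⌀12, A = 113.097 mm², y = 15 mm, Ī = 1017.88 mm⁴.
Centroid: ȳ = ΣA·y / ΣA = 80.506 mm.
Transfer each piece to the centroidal x-axis using Ī + A·d² with d = y − 80.506:
  bottom plate: d = -65.506 mm → contributes +20 956 996 mm⁴
  web plate: d = 24.494 mm → contributes +6 682 376 mm⁴
  top plate: d = 109.494 mm → contributes +26 448 975 mm⁴
  hole: d = -65.506 mm → contributes −486 323 mm⁴
Total I = 53 602 024 mm⁴.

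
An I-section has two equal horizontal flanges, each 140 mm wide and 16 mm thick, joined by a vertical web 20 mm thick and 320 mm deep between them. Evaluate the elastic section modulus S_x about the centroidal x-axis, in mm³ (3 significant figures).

Treat the section as a set of non-overlapping primitives; coordinates are from the bounding-box lower-left.
Bottom flange: 140 × 16, A = 2 240 mm², y = 8 mm, Ī = 47 787 mm⁴.
Web: 20 × 320, A = 6 400 mm², y = 176 mm, Ī = 54 613 333 mm⁴.
Top flange: 140 × 16, A = 2 240 mm², y = 344 mm, Ī = 47 787 mm⁴.
By symmetry the centroid is at mid-height, ȳ = 176 mm.
Transfer each piece to the centroidal x-axis using Ī + A·d² with d = y − 176:
  bottom flange: d = -168 mm → contributes +63 269 547 mm⁴
  web: d = 0 mm → contributes +54 613 333 mm⁴
  top flange: d = 168 mm → contributes +63 269 547 mm⁴
Total I = 181 152 427 mm⁴.
Extreme fibre distance c = 176 mm; S = I/c = 1 029 275 mm³.

S_x ≈ 1.03 × 10⁶ mm³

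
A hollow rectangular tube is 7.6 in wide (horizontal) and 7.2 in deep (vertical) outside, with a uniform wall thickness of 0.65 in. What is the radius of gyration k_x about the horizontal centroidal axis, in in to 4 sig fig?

k_x ≈ 2.707 in

Treat the section as a set of non-overlapping primitives; coordinates are from the bounding-box lower-left.
Outer rectangle: 7.6 × 7.2, A = 54.72 in², y = 3.6 in, Ī = 236.39 in⁴.
Inner void (subtracted): 6.3 × 5.9, A = 37.17 in², y = 3.6 in, Ī = 107.824 in⁴.
By symmetry the centroid is at mid-height, ȳ = 3.6 in.
All pieces are centred on the horizontal centroidal axis, so I = ΣĪ (holes subtracted) = 128.566 in⁴.
Radius of gyration: k = √(I/A) = √(128.566 / 17.55) = 2.70661 in.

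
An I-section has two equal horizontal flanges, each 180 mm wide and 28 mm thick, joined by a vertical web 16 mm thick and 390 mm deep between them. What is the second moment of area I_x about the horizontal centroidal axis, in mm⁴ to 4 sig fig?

I_x ≈ 5.201 × 10⁸ mm⁴

Treat the section as a set of non-overlapping primitives; coordinates are from the bounding-box lower-left.
Bottom flange: 180 × 28, A = 5 040 mm², y = 14 mm, Ī = 329 280 mm⁴.
Web: 16 × 390, A = 6 240 mm², y = 223 mm, Ī = 79 092 000 mm⁴.
Top flange: 180 × 28, A = 5 040 mm², y = 432 mm, Ī = 329 280 mm⁴.
By symmetry the centroid is at mid-height, ȳ = 223 mm.
Transfer each piece to the horizontal centroidal axis using Ī + A·d² with d = y − 223:
  bottom flange: d = -209 mm → contributes +220 481 520 mm⁴
  web: d = 0 mm → contributes +79 092 000 mm⁴
  top flange: d = 209 mm → contributes +220 481 520 mm⁴
Total I = 520 055 040 mm⁴.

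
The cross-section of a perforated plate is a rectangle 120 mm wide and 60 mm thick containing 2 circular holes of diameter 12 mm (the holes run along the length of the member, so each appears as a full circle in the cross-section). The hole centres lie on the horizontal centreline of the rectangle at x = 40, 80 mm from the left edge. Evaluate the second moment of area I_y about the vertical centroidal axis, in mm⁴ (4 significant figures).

I_y ≈ 8.547 × 10⁶ mm⁴

Treat the section as a set of non-overlapping primitives; coordinates are from the bounding-box lower-left.
Plate: 120 × 60, A = 7 200 mm², x = 60 mm, Ī = 8 640 000 mm⁴.
Hole 1 (subtracted): ⌀12, A = 113.097 mm², x = 40 mm, Ī = 1017.88 mm⁴.
Hole 2 (subtracted): ⌀12, A = 113.097 mm², x = 80 mm, Ī = 1017.88 mm⁴.
By symmetry the centroid is at mid-width, x̄ = 60 mm.
Transfer each piece to the vertical centroidal axis using Ī + A·d² with d = x − 60:
  plate: d = 0 mm → contributes +8 640 000 mm⁴
  hole 1: d = -20 mm → contributes −46256.8 mm⁴
  hole 2: d = 20 mm → contributes −46256.8 mm⁴
Total I = 8 547 486 mm⁴.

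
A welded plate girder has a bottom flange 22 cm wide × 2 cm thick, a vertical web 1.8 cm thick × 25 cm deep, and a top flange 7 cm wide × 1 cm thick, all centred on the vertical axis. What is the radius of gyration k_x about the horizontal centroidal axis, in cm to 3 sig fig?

Break the section into simple shapes (no overlaps), measuring from the bottom-left corner of the bounding box.
Bottom plate: 22 × 2, A = 44 cm², y = 1 cm, Ī = 14.667 cm⁴.
Web plate: 1.8 × 25, A = 45 cm², y = 14.5 cm, Ī = 2343.8 cm⁴.
Top plate: 7 × 1, A = 7 cm², y = 27.5 cm, Ī = 0.58333 cm⁴.
Centroid: ȳ = ΣA·y / ΣA = 9.2604 cm.
Transfer each piece to the horizontal centroidal axis using Ī + A·d² with d = y − 9.2604:
  bottom plate: d = -8.2604 cm → contributes +3 017 cm⁴
  web plate: d = 5.2396 cm → contributes +3579.1 cm⁴
  top plate: d = 18.24 cm → contributes +2329.4 cm⁴
Total I = 8925.5 cm⁴.
Radius of gyration: k = √(I/A) = √(8925.5 / 96) = 9.6423 cm.

k_x ≈ 9.64 cm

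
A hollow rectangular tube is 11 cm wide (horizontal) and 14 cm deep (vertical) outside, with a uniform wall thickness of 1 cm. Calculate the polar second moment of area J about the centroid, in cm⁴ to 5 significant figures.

Decompose the section into non-overlapping parts with the origin at the bottom-left of its bounding rectangle.
Outer rectangle: 11 × 14, A = 154 cm², y = 7 cm, Ī = 2515.333 cm⁴.
Inner void (subtracted): 9 × 12, A = 108 cm², y = 7 cm, Ī = 1 296 cm⁴.
By symmetry the centroid is at mid-height, ȳ = 7 cm.
All pieces are centred on the centroidal x-axis, so I = ΣĪ (holes subtracted) = 1219.333 cm⁴.
Repeating about the centroidal y-axis gives I_y = 823.8333 cm⁴.
Polar second moment: J = I_x + I_y = 2043.167 cm⁴.

J ≈ 2043.2 cm⁴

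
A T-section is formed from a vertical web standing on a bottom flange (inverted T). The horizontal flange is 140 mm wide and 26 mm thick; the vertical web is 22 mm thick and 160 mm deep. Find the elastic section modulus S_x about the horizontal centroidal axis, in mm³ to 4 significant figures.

Decompose the section into non-overlapping parts with the origin at the bottom-left of its bounding rectangle.
Flange: 140 × 26, A = 3 640 mm², y = 13 mm, Ī = 205 053 mm⁴.
Web: 22 × 160, A = 3 520 mm², y = 106 mm, Ī = 7 509 333 mm⁴.
Centroid: ȳ = ΣA·y / ΣA = 58.7207 mm.
Transfer each piece to the horizontal centroidal axis using Ī + A·d² with d = y − 58.7207:
  flange: d = -45.7207 mm → contributes +7 814 035 mm⁴
  web: d = 47.2793 mm → contributes +15 377 713 mm⁴
Total I = 23 191 748 mm⁴.
Extreme fibre distance c = 127.279 mm; S = I/c = 182 211 mm³.

S_x ≈ 1.822 × 10⁵ mm³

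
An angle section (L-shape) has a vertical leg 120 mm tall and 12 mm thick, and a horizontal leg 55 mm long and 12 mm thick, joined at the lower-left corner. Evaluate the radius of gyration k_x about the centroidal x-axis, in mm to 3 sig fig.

k_x ≈ 38.1 mm

Treat the section as a set of non-overlapping primitives; coordinates are from the bounding-box lower-left.
Vertical leg: 12 × 120, A = 1 440 mm², y = 60 mm, Ī = 1 728 000 mm⁴.
Horizontal leg (remainder): 43 × 12, A = 516 mm², y = 6 mm, Ī = 6 192 mm⁴.
Centroid: ȳ = ΣA·y / ΣA = 45.755 mm.
Transfer each piece to the centroidal x-axis using Ī + A·d² with d = y − 45.755:
  vertical leg: d = 14.245 mm → contributes +2 020 221 mm⁴
  horizontal leg (remainder): d = -39.755 mm → contributes +821 693 mm⁴
Total I = 2 841 914 mm⁴.
Radius of gyration: k = √(I/A) = √(2 841 914 / 1 956) = 38.117 mm.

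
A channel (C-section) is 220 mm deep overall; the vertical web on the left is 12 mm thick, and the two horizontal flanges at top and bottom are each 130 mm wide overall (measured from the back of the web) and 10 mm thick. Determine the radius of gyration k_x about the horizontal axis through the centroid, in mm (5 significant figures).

Treat the section as a set of non-overlapping primitives; coordinates are from the bounding-box lower-left.
Web: 12 × 220, A = 2 640 mm², y = 110 mm, Ī = 10 648 000 mm⁴.
Top flange (beyond web): 118 × 10, A = 1 180 mm², y = 215 mm, Ī = 9833.333 mm⁴.
Bottom flange (beyond web): 118 × 10, A = 1 180 mm², y = 5 mm, Ī = 9833.333 mm⁴.
By symmetry the centroid is at mid-height, ȳ = 110 mm.
Transfer each piece to the horizontal axis through the centroid using Ī + A·d² with d = y − 110:
  web: d = 0 mm → contributes +10 648 000 mm⁴
  top flange (beyond web): d = 105 mm → contributes +13 019 333 mm⁴
  bottom flange (beyond web): d = -105 mm → contributes +13 019 333 mm⁴
Total I = 36 686 667 mm⁴.
Radius of gyration: k = √(I/A) = √(36 686 667 / 5 000) = 85.65824 mm.

k_x ≈ 85.658 mm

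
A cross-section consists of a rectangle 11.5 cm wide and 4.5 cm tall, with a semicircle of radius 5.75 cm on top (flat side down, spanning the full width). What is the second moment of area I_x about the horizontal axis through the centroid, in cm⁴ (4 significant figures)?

Break the section into simple shapes (no overlaps), measuring from the bottom-left corner of the bounding box.
Rectangular body: 11.5 × 4.5, A = 51.75 cm², y = 2.25 cm, Ī = 87.3281 cm⁴.
Semicircular cap: semicircle r = 5.75, A = 51.9345 cm², y = 6.94038 cm, Ī = 119.979 cm⁴.
Centroid: ȳ = ΣA·y / ΣA = 4.59936 cm.
Transfer each piece to the horizontal axis through the centroid using Ī + A·d² with d = y − 4.59936:
  rectangular body: d = -2.34936 cm → contributes +372.962 cm⁴
  semicircular cap: d = 2.34102 cm → contributes +404.598 cm⁴
Total I = 777.56 cm⁴.

I_x ≈ 777.6 cm⁴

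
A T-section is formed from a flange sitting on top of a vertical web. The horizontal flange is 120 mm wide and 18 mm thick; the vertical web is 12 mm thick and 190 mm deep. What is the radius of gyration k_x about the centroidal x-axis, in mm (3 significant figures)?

k_x ≈ 65.3 mm

Split into non-overlapping primitives; take the origin at the lower-left of the bounding box.
Flange: 120 × 18, A = 2 160 mm², y = 199 mm, Ī = 58 320 mm⁴.
Web: 12 × 190, A = 2 280 mm², y = 95 mm, Ī = 6 859 000 mm⁴.
Centroid: ȳ = ΣA·y / ΣA = 145.59 mm.
Transfer each piece to the centroidal x-axis using Ī + A·d² with d = y − 145.59:
  flange: d = 53.405 mm → contributes +6 218 937 mm⁴
  web: d = -50.595 mm → contributes +12 695 374 mm⁴
Total I = 18 914 310 mm⁴.
Radius of gyration: k = √(I/A) = √(18 914 310 / 4 440) = 65.269 mm.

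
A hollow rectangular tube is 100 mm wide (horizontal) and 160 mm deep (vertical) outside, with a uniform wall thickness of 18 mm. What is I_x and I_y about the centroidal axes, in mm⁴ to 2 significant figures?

I_x ≈ 2.4 × 10⁷ mm⁴, I_y ≈ 1.1 × 10⁷ mm⁴

Split into non-overlapping primitives; take the origin at the lower-left of the bounding box.
Outer rectangle: 100 × 160, A = 16 000 mm², y = 80 mm, Ī = 34 133 333 mm⁴.
Inner void (subtracted): 64 × 124, A = 7 936 mm², y = 80 mm, Ī = 10 168 661 mm⁴.
By symmetry the centroid is at mid-height, ȳ = 80 mm.
All pieces are centred on the centroidal x-axis, so I = ΣĪ (holes subtracted) = 23 964 672 mm⁴.
Repeating about the centroidal y-axis gives I_y = 10 624 512 mm⁴.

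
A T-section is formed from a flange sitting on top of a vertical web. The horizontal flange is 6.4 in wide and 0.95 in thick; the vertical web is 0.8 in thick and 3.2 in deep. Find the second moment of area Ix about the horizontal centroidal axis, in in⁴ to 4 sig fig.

Ix ≈ 10.40 in⁴

Split into non-overlapping primitives; take the origin at the lower-left of the bounding box.
Flange: 6.4 × 0.95, A = 6.08 in², y = 3.675 in, Ī = 0.457267 in⁴.
Web: 0.8 × 3.2, A = 2.56 in², y = 1.6 in, Ī = 2.18453 in⁴.
Centroid: ȳ = ΣA·y / ΣA = 3.06019 in.
Transfer each piece to the horizontal centroidal axis using Ī + A·d² with d = y − 3.06019:
  flange: d = 0.614815 in → contributes +2.75549 in⁴
  web: d = -1.46019 in → contributes +7.64281 in⁴
Total I = 10.3983 in⁴.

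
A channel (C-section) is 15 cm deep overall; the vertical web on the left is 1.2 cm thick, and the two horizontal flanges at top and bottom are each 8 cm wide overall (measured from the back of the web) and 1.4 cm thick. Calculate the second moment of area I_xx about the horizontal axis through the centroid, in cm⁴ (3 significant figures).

Break the section into simple shapes (no overlaps), measuring from the bottom-left corner of the bounding box.
Web: 1.2 × 15, A = 18 cm², y = 7.5 cm, Ī = 337.5 cm⁴.
Top flange (beyond web): 6.8 × 1.4, A = 9.52 cm², y = 14.3 cm, Ī = 1.5549 cm⁴.
Bottom flange (beyond web): 6.8 × 1.4, A = 9.52 cm², y = 0.7 cm, Ī = 1.5549 cm⁴.
By symmetry the centroid is at mid-height, ȳ = 7.5 cm.
Transfer each piece to the horizontal axis through the centroid using Ī + A·d² with d = y − 7.5:
  web: d = 0 cm → contributes +337.5 cm⁴
  top flange (beyond web): d = 6.8 cm → contributes +441.76 cm⁴
  bottom flange (beyond web): d = -6.8 cm → contributes +441.76 cm⁴
Total I = 1 221 cm⁴.

I_xx ≈ 1220 cm⁴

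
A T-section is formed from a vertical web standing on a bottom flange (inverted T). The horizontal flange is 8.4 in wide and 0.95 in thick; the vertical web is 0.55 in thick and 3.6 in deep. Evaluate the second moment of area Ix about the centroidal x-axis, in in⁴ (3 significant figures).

Ix ≈ 10.9 in⁴

Decompose the section into non-overlapping parts with the origin at the bottom-left of its bounding rectangle.
Flange: 8.4 × 0.95, A = 7.98 in², y = 0.475 in, Ī = 0.60016 in⁴.
Web: 0.55 × 3.6, A = 1.98 in², y = 2.75 in, Ī = 2.1384 in⁴.
Centroid: ȳ = ΣA·y / ΣA = 0.92726 in.
Transfer each piece to the centroidal x-axis using Ī + A·d² with d = y − 0.92726:
  flange: d = -0.45226 in → contributes +2.2324 in⁴
  web: d = 1.8227 in → contributes +8.7167 in⁴
Total I = 10.949 in⁴.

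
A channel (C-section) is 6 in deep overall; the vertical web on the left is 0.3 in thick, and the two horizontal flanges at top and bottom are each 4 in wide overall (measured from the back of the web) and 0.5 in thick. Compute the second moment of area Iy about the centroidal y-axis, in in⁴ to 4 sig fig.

Iy ≈ 9.078 in⁴

Break the section into simple shapes (no overlaps), measuring from the bottom-left corner of the bounding box.
Web: 0.3 × 6, A = 1.8 in², x = 0.15 in, Ī = 0.0135 in⁴.
Top flange (beyond web): 3.7 × 0.5, A = 1.85 in², x = 2.15 in, Ī = 2.11054 in⁴.
Bottom flange (beyond web): 3.7 × 0.5, A = 1.85 in², x = 2.15 in, Ī = 2.11054 in⁴.
Centroid: x̄ = ΣA·x / ΣA = 1.49545 in.
Transfer each piece to the centroidal y-axis using Ī + A·d² with d = x − 1.49545:
  web: d = -1.34545 in → contributes +3.27195 in⁴
  top flange (beyond web): d = 0.654545 in → contributes +2.90314 in⁴
  bottom flange (beyond web): d = 0.654545 in → contributes +2.90314 in⁴
Total I = 9.07822 in⁴.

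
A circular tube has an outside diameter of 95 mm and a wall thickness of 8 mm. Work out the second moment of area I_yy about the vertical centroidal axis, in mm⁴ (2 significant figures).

Split into non-overlapping primitives; take the origin at the lower-left of the bounding box.
Outer circle: ⌀95, A = 7 088 mm², x = 47.5 mm, Ī = 3 998 198 mm⁴.
Bore (subtracted): ⌀79, A = 4 902 mm², x = 47.5 mm, Ī = 1 911 958 mm⁴.
By symmetry the centroid is at mid-width, x̄ = 47.5 mm.
All pieces are centred on the vertical centroidal axis, so I = ΣĪ (holes subtracted) = 2 086 241 mm⁴.

I_yy ≈ 2.1 × 10⁶ mm⁴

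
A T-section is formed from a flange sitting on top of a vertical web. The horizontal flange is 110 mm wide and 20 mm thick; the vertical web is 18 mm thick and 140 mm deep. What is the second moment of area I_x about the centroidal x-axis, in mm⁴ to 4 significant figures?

I_x ≈ 1.171 × 10⁷ mm⁴

Treat the section as a set of non-overlapping primitives; coordinates are from the bounding-box lower-left.
Flange: 110 × 20, A = 2 200 mm², y = 150 mm, Ī = 73333.3 mm⁴.
Web: 18 × 140, A = 2 520 mm², y = 70 mm, Ī = 4 116 000 mm⁴.
Centroid: ȳ = ΣA·y / ΣA = 107.288 mm.
Transfer each piece to the centroidal x-axis using Ī + A·d² with d = y − 107.288:
  flange: d = 42.7119 mm → contributes +4 086 801 mm⁴
  web: d = -37.2881 mm → contributes +7 619 821 mm⁴
Total I = 11 706 621 mm⁴.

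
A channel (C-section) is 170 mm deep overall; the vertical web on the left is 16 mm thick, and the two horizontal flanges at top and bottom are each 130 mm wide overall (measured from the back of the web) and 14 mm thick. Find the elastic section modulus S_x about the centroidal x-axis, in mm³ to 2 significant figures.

S_x ≈ 3.1 × 10⁵ mm³

Split into non-overlapping primitives; take the origin at the lower-left of the bounding box.
Web: 16 × 170, A = 2 720 mm², y = 85 mm, Ī = 6 550 667 mm⁴.
Top flange (beyond web): 114 × 14, A = 1 596 mm², y = 163 mm, Ī = 26 068 mm⁴.
Bottom flange (beyond web): 114 × 14, A = 1 596 mm², y = 7 mm, Ī = 26 068 mm⁴.
By symmetry the centroid is at mid-height, ȳ = 85 mm.
Transfer each piece to the centroidal x-axis using Ī + A·d² with d = y − 85:
  web: d = 0 mm → contributes +6 550 667 mm⁴
  top flange (beyond web): d = 78 mm → contributes +9 736 132 mm⁴
  bottom flange (beyond web): d = -78 mm → contributes +9 736 132 mm⁴
Total I = 26 022 931 mm⁴.
Extreme fibre distance c = 85 mm; S = I/c = 306 152 mm³.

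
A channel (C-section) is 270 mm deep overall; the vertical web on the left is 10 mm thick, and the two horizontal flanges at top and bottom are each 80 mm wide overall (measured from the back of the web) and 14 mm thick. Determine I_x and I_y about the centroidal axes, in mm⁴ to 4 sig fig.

I_x ≈ 4.855 × 10⁷ mm⁴, I_y ≈ 2.640 × 10⁶ mm⁴

Break the section into simple shapes (no overlaps), measuring from the bottom-left corner of the bounding box.
Web: 10 × 270, A = 2 700 mm², y = 135 mm, Ī = 16 402 500 mm⁴.
Top flange (beyond web): 70 × 14, A = 980 mm², y = 263 mm, Ī = 16006.7 mm⁴.
Bottom flange (beyond web): 70 × 14, A = 980 mm², y = 7 mm, Ī = 16006.7 mm⁴.
By symmetry the centroid is at mid-height, ȳ = 135 mm.
Transfer each piece to the centroidal x-axis using Ī + A·d² with d = y − 135:
  web: d = 0 mm → contributes +16 402 500 mm⁴
  top flange (beyond web): d = 128 mm → contributes +16 072 327 mm⁴
  bottom flange (beyond web): d = -128 mm → contributes +16 072 327 mm⁴
Total I = 48 547 153 mm⁴.
For the y-axis: x̄ = 21.824 mm.
Repeating about the centroidal y-axis gives I_y = 2 639 829 mm⁴.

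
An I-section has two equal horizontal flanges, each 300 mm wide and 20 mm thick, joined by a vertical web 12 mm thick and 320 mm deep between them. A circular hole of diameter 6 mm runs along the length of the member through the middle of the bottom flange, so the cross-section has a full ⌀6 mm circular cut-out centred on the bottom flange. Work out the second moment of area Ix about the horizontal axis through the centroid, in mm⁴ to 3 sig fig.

Treat the section as a set of non-overlapping primitives; coordinates are from the bounding-box lower-left.
Bottom flange: 300 × 20, A = 6 000 mm², y = 10 mm, Ī = 200 000 mm⁴.
Web: 12 × 320, A = 3 840 mm², y = 180 mm, Ī = 32 768 000 mm⁴.
Top flange: 300 × 20, A = 6 000 mm², y = 350 mm, Ī = 200 000 mm⁴.
Hole (subtracted): ⌀6, A = 28.274 mm², y = 10 mm, Ī = 63.617 mm⁴.
Centroid: ȳ = ΣA·y / ΣA = 180.3 mm.
Transfer each piece to the horizontal axis through the centroid using Ī + A·d² with d = y − 180.3:
  bottom flange: d = -170.3 mm → contributes +174 220 698 mm⁴
  web: d = -0.30399 mm → contributes +32 768 355 mm⁴
  top flange: d = 169.7 mm → contributes +172 980 411 mm⁴
  hole: d = -170.3 mm → contributes −820 117 mm⁴
Total I = 379 149 347 mm⁴.

Ix ≈ 3.79 × 10⁸ mm⁴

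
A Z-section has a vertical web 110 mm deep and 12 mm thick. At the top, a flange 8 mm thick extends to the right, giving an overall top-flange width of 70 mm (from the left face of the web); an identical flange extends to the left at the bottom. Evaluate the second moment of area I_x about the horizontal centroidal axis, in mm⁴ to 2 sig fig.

Break the section into simple shapes (no overlaps), measuring from the bottom-left corner of the bounding box.
Web: 12 × 110, A = 1 320 mm², y = 55 mm, Ī = 1 331 000 mm⁴.
Top flange (beyond web): 58 × 8, A = 464 mm², y = 106 mm, Ī = 2 475 mm⁴.
Bottom flange (beyond web): 58 × 8, A = 464 mm², y = 4 mm, Ī = 2 475 mm⁴.
Centroid: ȳ = ΣA·y / ΣA = 55 mm.
Transfer each piece to the horizontal centroidal axis using Ī + A·d² with d = y − 55:
  web: d = 0 mm → contributes +1 331 000 mm⁴
  top flange (beyond web): d = 51 mm → contributes +1 209 339 mm⁴
  bottom flange (beyond web): d = -51 mm → contributes +1 209 339 mm⁴
Total I = 3 749 677 mm⁴.

I_x ≈ 3.7 × 10⁶ mm⁴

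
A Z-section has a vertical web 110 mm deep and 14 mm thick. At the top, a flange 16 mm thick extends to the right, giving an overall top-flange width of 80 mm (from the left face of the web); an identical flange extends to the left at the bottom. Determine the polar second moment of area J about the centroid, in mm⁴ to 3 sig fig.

J ≈ 1.04 × 10⁷ mm⁴

Break the section into simple shapes (no overlaps), measuring from the bottom-left corner of the bounding box.
Web: 14 × 110, A = 1 540 mm², y = 55 mm, Ī = 1 552 833 mm⁴.
Top flange (beyond web): 66 × 16, A = 1 056 mm², y = 102 mm, Ī = 22 528 mm⁴.
Bottom flange (beyond web): 66 × 16, A = 1 056 mm², y = 8 mm, Ī = 22 528 mm⁴.
Centroid: ȳ = ΣA·y / ΣA = 55 mm.
Transfer each piece to the centroidal x-axis using Ī + A·d² with d = y − 55:
  web: d = 0 mm → contributes +1 552 833 mm⁴
  top flange (beyond web): d = 47 mm → contributes +2 355 232 mm⁴
  bottom flange (beyond web): d = -47 mm → contributes +2 355 232 mm⁴
Total I = 6 263 297 mm⁴.
For the y-axis: x̄ = 73 mm.
Repeating about the centroidal y-axis gives I_y = 4 171 009 mm⁴.
Polar second moment: J = I_x + I_y = 10 434 307 mm⁴.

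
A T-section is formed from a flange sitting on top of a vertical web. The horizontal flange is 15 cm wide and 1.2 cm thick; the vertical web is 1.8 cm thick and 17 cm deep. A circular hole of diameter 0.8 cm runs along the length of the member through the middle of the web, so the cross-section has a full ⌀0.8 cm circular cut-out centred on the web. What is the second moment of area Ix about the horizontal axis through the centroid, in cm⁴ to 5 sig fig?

Ix ≈ 1671.8 cm⁴

Decompose the section into non-overlapping parts with the origin at the bottom-left of its bounding rectangle.
Flange: 15 × 1.2, A = 18 cm², y = 17.6 cm, Ī = 2.16 cm⁴.
Web: 1.8 × 17, A = 30.6 cm², y = 8.5 cm, Ī = 736.95 cm⁴.
Hole (subtracted): ⌀0.8, A = 0.5026548 cm², y = 8.5 cm, Ī = 0.02010619 cm⁴.
Centroid: ȳ = ΣA·y / ΣA = 11.90559 cm.
Transfer each piece to the horizontal axis through the centroid using Ī + A·d² with d = y − 11.90559:
  flange: d = 5.694407 cm → contributes +585.8328 cm⁴
  web: d = -3.405593 cm → contributes +1091.851 cm⁴
  hole: d = -3.405593 cm → contributes −5.84993 cm⁴
Total I = 1671.834 cm⁴.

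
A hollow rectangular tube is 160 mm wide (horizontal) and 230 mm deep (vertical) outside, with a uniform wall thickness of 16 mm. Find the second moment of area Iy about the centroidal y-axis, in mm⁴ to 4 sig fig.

Treat the section as a set of non-overlapping primitives; coordinates are from the bounding-box lower-left.
Outer rectangle: 160 × 230, A = 36 800 mm², x = 80 mm, Ī = 78 506 667 mm⁴.
Inner void (subtracted): 128 × 198, A = 25 344 mm², x = 80 mm, Ī = 34 603 008 mm⁴.
By symmetry the centroid is at mid-width, x̄ = 80 mm.
All pieces are centred on the centroidal y-axis, so I = ΣĪ (holes subtracted) = 43 903 659 mm⁴.

Iy ≈ 4.390 × 10⁷ mm⁴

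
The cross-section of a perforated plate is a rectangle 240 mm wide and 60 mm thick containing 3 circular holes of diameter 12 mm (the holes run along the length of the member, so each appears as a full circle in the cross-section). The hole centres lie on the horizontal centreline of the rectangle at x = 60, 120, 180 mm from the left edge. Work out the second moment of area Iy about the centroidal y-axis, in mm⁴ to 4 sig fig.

Iy ≈ 6.830 × 10⁷ mm⁴

Split into non-overlapping primitives; take the origin at the lower-left of the bounding box.
Plate: 240 × 60, A = 14 400 mm², x = 120 mm, Ī = 69 120 000 mm⁴.
Hole 1 (subtracted): ⌀12, A = 113.097 mm², x = 60 mm, Ī = 1017.88 mm⁴.
Hole 2 (subtracted): ⌀12, A = 113.097 mm², x = 120 mm, Ī = 1017.88 mm⁴.
Hole 3 (subtracted): ⌀12, A = 113.097 mm², x = 180 mm, Ī = 1017.88 mm⁴.
By symmetry the centroid is at mid-width, x̄ = 120 mm.
Transfer each piece to the centroidal y-axis using Ī + A·d² with d = x − 120:
  plate: d = 0 mm → contributes +69 120 000 mm⁴
  hole 1: d = -60 mm → contributes −408 168 mm⁴
  hole 2: d = 0 mm → contributes −1017.88 mm⁴
  hole 3: d = 60 mm → contributes −408 168 mm⁴
Total I = 68 302 646 mm⁴.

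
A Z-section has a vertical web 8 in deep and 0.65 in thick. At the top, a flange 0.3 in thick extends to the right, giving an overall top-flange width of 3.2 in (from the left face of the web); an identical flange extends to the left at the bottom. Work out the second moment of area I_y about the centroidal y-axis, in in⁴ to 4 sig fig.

I_y ≈ 4.929 in⁴

Split into non-overlapping primitives; take the origin at the lower-left of the bounding box.
Web: 0.65 × 8, A = 5.2 in², x = 2.875 in, Ī = 0.183083 in⁴.
Top flange (beyond web): 2.55 × 0.3, A = 0.765 in², x = 4.475 in, Ī = 0.414534 in⁴.
Bottom flange (beyond web): 2.55 × 0.3, A = 0.765 in², x = 1.275 in, Ī = 0.414534 in⁴.
Centroid: x̄ = ΣA·x / ΣA = 2.875 in.
Transfer each piece to the centroidal y-axis using Ī + A·d² with d = x − 2.875:
  web: d = 0 in → contributes +0.183083 in⁴
  top flange (beyond web): d = 1.6 in → contributes +2.37293 in⁴
  bottom flange (beyond web): d = -1.6 in → contributes +2.37293 in⁴
Total I = 4.92895 in⁴.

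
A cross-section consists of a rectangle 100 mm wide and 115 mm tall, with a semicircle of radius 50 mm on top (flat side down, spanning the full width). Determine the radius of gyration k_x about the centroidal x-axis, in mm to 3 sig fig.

Split into non-overlapping primitives; take the origin at the lower-left of the bounding box.
Rectangular body: 100 × 115, A = 11 500 mm², y = 57.5 mm, Ī = 12 673 958 mm⁴.
Semicircular cap: semicircle r = 50, A = 3 927 mm², y = 136.22 mm, Ī = 685 981 mm⁴.
Centroid: ȳ = ΣA·y / ΣA = 77.539 mm.
Transfer each piece to the centroidal x-axis using Ī + A·d² with d = y − 77.539:
  rectangular body: d = -20.039 mm → contributes +17 291 732 mm⁴
  semicircular cap: d = 58.682 mm → contributes +14 208 904 mm⁴
Total I = 31 500 635 mm⁴.
Radius of gyration: k = √(I/A) = √(31 500 635 / 15 427) = 45.188 mm.

k_x ≈ 45.2 mm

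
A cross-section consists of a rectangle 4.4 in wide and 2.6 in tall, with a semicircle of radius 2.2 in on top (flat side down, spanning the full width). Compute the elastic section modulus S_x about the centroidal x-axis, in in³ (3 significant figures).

S_x ≈ 12.2 in³

Split into non-overlapping primitives; take the origin at the lower-left of the bounding box.
Rectangular body: 4.4 × 2.6, A = 11.44 in², y = 1.3 in, Ī = 6.4445 in⁴.
Semicircular cap: semicircle r = 2.2, A = 7.6027 in², y = 3.5337 in, Ī = 2.5711 in⁴.
Centroid: ȳ = ΣA·y / ΣA = 2.1918 in.
Transfer each piece to the centroidal x-axis using Ī + A·d² with d = y − 2.1918:
  rectangular body: d = -0.89179 in → contributes +15.543 in⁴
  semicircular cap: d = 1.3419 in → contributes +16.262 in⁴
Total I = 31.804 in⁴.
Extreme fibre distance c = 2.6082 in; S = I/c = 12.194 in³.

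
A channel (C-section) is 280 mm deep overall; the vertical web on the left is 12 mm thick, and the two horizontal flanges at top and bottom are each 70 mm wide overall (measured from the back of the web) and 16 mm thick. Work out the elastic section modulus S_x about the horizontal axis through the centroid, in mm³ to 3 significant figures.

Treat the section as a set of non-overlapping primitives; coordinates are from the bounding-box lower-left.
Web: 12 × 280, A = 3 360 mm², y = 140 mm, Ī = 21 952 000 mm⁴.
Top flange (beyond web): 58 × 16, A = 928 mm², y = 272 mm, Ī = 19 797 mm⁴.
Bottom flange (beyond web): 58 × 16, A = 928 mm², y = 8 mm, Ī = 19 797 mm⁴.
By symmetry the centroid is at mid-height, ȳ = 140 mm.
Transfer each piece to the horizontal axis through the centroid using Ī + A·d² with d = y − 140:
  web: d = 0 mm → contributes +21 952 000 mm⁴
  top flange (beyond web): d = 132 mm → contributes +16 189 269 mm⁴
  bottom flange (beyond web): d = -132 mm → contributes +16 189 269 mm⁴
Total I = 54 330 539 mm⁴.
Extreme fibre distance c = 140 mm; S = I/c = 388 075 mm³.

S_x ≈ 3.88 × 10⁵ mm³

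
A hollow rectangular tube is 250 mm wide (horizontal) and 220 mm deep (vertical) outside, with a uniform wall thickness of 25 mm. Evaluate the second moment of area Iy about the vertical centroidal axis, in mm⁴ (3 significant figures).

Break the section into simple shapes (no overlaps), measuring from the bottom-left corner of the bounding box.
Outer rectangle: 250 × 220, A = 55 000 mm², x = 125 mm, Ī = 286 458 333 mm⁴.
Inner void (subtracted): 200 × 170, A = 34 000 mm², x = 125 mm, Ī = 113 333 333 mm⁴.
By symmetry the centroid is at mid-width, x̄ = 125 mm.
All pieces are centred on the vertical centroidal axis, so I = ΣĪ (holes subtracted) = 173 125 000 mm⁴.

Iy ≈ 1.73 × 10⁸ mm⁴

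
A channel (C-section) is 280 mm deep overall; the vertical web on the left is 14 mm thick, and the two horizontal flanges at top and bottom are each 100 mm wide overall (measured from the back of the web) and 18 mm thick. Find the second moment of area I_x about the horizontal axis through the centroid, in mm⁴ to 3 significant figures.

Split into non-overlapping primitives; take the origin at the lower-left of the bounding box.
Web: 14 × 280, A = 3 920 mm², y = 140 mm, Ī = 25 610 667 mm⁴.
Top flange (beyond web): 86 × 18, A = 1 548 mm², y = 271 mm, Ī = 41 796 mm⁴.
Bottom flange (beyond web): 86 × 18, A = 1 548 mm², y = 9 mm, Ī = 41 796 mm⁴.
By symmetry the centroid is at mid-height, ȳ = 140 mm.
Transfer each piece to the horizontal axis through the centroid using Ī + A·d² with d = y − 140:
  web: d = 0 mm → contributes +25 610 667 mm⁴
  top flange (beyond web): d = 131 mm → contributes +26 607 024 mm⁴
  bottom flange (beyond web): d = -131 mm → contributes +26 607 024 mm⁴
Total I = 78 824 715 mm⁴.

I_x ≈ 7.88 × 10⁷ mm⁴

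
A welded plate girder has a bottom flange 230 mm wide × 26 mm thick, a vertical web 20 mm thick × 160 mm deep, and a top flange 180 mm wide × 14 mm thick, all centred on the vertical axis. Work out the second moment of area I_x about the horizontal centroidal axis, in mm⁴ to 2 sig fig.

I_x ≈ 6.8 × 10⁷ mm⁴

Decompose the section into non-overlapping parts with the origin at the bottom-left of its bounding rectangle.
Bottom plate: 230 × 26, A = 5 980 mm², y = 13 mm, Ī = 336 873 mm⁴.
Web plate: 20 × 160, A = 3 200 mm², y = 106 mm, Ī = 6 826 667 mm⁴.
Top plate: 180 × 14, A = 2 520 mm², y = 193 mm, Ī = 41 160 mm⁴.
Centroid: ȳ = ΣA·y / ΣA = 77.21 mm.
Transfer each piece to the horizontal centroidal axis using Ī + A·d² with d = y − 77.21:
  bottom plate: d = -64.21 mm → contributes +24 988 218 mm⁴
  web plate: d = 28.79 mm → contributes +9 479 930 mm⁴
  top plate: d = 115.8 mm → contributes +33 830 460 mm⁴
Total I = 68 298 608 mm⁴.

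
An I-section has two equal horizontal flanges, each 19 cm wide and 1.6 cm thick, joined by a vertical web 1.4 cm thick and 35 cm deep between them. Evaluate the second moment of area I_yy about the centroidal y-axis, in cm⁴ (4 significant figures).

Split into non-overlapping primitives; take the origin at the lower-left of the bounding box.
Bottom flange: 19 × 1.6, A = 30.4 cm², x = 9.5 cm, Ī = 914.533 cm⁴.
Web: 1.4 × 35, A = 49 cm², x = 9.5 cm, Ī = 8.00333 cm⁴.
Top flange: 19 × 1.6, A = 30.4 cm², x = 9.5 cm, Ī = 914.533 cm⁴.
By symmetry the centroid is at mid-width, x̄ = 9.5 cm.
All pieces are centred on the centroidal y-axis, so I = ΣĪ = 1837.07 cm⁴.

I_yy ≈ 1837 cm⁴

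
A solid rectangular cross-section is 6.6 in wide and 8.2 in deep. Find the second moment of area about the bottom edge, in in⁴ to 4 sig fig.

I_base ≈ 1213 in⁴

The section: 6.6 × 8.2, A = 54.12 in², y = 4.1 in, Ī = 303.252 in⁴.
Transfer it to a horizontal axis along the bottom face using Ī + A·d² with d = y − 0:
  the section: d = 4.1 in → contributes +1213.01 in⁴
Total I = 1213.01 in⁴.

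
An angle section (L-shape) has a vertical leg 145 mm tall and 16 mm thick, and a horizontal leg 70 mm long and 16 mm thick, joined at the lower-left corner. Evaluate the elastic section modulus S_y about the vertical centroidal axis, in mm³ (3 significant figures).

S_y ≈ 1.96 × 10⁴ mm³

Treat the section as a set of non-overlapping primitives; coordinates are from the bounding-box lower-left.
Vertical leg: 16 × 145, A = 2 320 mm², x = 8 mm, Ī = 49 493 mm⁴.
Horizontal leg (remainder): 54 × 16, A = 864 mm², x = 43 mm, Ī = 209 952 mm⁴.
Centroid: x̄ = ΣA·x / ΣA = 17.497 mm.
Transfer each piece to the vertical centroidal axis using Ī + A·d² with d = x − 17.497:
  vertical leg: d = -9.4975 mm → contributes +258 763 mm⁴
  horizontal leg (remainder): d = 25.503 mm → contributes +771 879 mm⁴
Total I = 1 030 641 mm⁴.
Extreme fibre distance c = 52.503 mm; S = I/c = 19 630 mm³.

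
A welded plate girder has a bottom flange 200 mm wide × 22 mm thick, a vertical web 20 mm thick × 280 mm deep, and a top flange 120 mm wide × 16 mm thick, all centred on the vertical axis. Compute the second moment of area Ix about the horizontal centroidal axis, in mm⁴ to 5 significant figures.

Treat the section as a set of non-overlapping primitives; coordinates are from the bounding-box lower-left.
Bottom plate: 200 × 22, A = 4 400 mm², y = 11 mm, Ī = 177466.7 mm⁴.
Web plate: 20 × 280, A = 5 600 mm², y = 162 mm, Ī = 36 586 667 mm⁴.
Top plate: 120 × 16, A = 1 920 mm², y = 310 mm, Ī = 40 960 mm⁴.
Centroid: ȳ = ΣA·y / ΣA = 130.1007 mm.
Transfer each piece to the horizontal centroidal axis using Ī + A·d² with d = y − 130.1007:
  bottom plate: d = -119.1007 mm → contributes +62 591 334 mm⁴
  web plate: d = 31.89933 mm → contributes +42 285 043 mm⁴
  top plate: d = 179.8993 mm → contributes +62 179 396 mm⁴
Total I = 167 055 773 mm⁴.

Ix ≈ 1.6706 × 10⁸ mm⁴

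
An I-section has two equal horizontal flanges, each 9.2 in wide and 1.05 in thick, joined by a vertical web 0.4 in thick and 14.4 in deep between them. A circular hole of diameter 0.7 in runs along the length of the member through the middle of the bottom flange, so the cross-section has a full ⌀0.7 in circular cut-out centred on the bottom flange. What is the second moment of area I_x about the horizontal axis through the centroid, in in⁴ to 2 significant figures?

Split into non-overlapping primitives; take the origin at the lower-left of the bounding box.
Bottom flange: 9.2 × 1.05, A = 9.66 in², y = 0.525 in, Ī = 0.8875 in⁴.
Web: 0.4 × 14.4, A = 5.76 in², y = 8.25 in, Ī = 99.53 in⁴.
Top flange: 9.2 × 1.05, A = 9.66 in², y = 15.98 in, Ī = 0.8875 in⁴.
Hole (subtracted): ⌀0.7, A = 0.3848 in², y = 0.525 in, Ī = 0.01179 in⁴.
Centroid: ȳ = ΣA·y / ΣA = 8.37 in.
Transfer each piece to the horizontal axis through the centroid using Ī + A·d² with d = y − 8.37:
  bottom flange: d = -7.845 in → contributes +595.5 in⁴
  web: d = -0.1204 in → contributes +99.62 in⁴
  top flange: d = 7.605 in → contributes +559.5 in⁴
  hole: d = -7.845 in → contributes −23.7 in⁴
Total I = 1 231 in⁴.

I_x ≈ 1200 in⁴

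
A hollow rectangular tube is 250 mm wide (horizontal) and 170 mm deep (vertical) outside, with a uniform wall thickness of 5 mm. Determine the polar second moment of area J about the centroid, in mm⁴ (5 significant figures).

J ≈ 5.7468 × 10⁷ mm⁴

Decompose the section into non-overlapping parts with the origin at the bottom-left of its bounding rectangle.
Outer rectangle: 250 × 170, A = 42 500 mm², y = 85 mm, Ī = 102 354 167 mm⁴.
Inner void (subtracted): 240 × 160, A = 38 400 mm², y = 85 mm, Ī = 81 920 000 mm⁴.
By symmetry the centroid is at mid-height, ȳ = 85 mm.
All pieces are centred on the centroidal x-axis, so I = ΣĪ (holes subtracted) = 20 434 167 mm⁴.
Repeating about the centroidal y-axis gives I_y = 37 034 167 mm⁴.
Polar second moment: J = I_x + I_y = 57 468 333 mm⁴.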